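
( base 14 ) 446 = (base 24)1B6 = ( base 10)846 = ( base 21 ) 1j6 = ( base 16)34E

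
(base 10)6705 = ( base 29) 7s6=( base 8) 15061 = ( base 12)3a69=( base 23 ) cfc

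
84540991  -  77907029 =6633962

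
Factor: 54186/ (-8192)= - 2^( - 12 )*3^1*11^1*821^1= - 27093/4096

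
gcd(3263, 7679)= 1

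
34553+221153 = 255706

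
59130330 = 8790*6727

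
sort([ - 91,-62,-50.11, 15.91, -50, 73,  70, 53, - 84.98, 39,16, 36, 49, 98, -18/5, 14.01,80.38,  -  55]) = [ - 91, -84.98, - 62,-55, - 50.11,  -  50,-18/5, 14.01,15.91, 16, 36, 39,49,53, 70,73, 80.38,98]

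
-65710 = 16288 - 81998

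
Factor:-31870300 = -2^2*5^2*7^1*11^1*4139^1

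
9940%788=484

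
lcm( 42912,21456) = 42912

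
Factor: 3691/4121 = 13^(-1 )*317^(-1) * 3691^1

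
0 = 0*68016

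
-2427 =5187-7614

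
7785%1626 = 1281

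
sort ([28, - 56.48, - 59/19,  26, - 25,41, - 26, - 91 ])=[ - 91,  -  56.48, - 26, - 25,-59/19,26,28,41 ] 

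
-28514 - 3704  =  -32218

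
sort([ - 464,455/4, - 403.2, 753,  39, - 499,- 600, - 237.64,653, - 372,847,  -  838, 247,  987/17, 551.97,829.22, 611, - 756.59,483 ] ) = [ - 838, - 756.59, - 600,  -  499, - 464,- 403.2, - 372, - 237.64,39,987/17,455/4,247,483, 551.97,611,653,753, 829.22,847]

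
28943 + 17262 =46205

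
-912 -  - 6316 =5404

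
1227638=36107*34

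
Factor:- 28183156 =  - 2^2 * 19^1*97^1*3823^1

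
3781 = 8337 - 4556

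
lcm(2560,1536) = 7680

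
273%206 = 67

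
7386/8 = 923 + 1/4  =  923.25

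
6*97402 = 584412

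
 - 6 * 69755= - 418530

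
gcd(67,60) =1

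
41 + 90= 131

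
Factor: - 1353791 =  - 1353791^1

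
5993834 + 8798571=14792405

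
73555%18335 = 215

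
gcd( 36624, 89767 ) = 1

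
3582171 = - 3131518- - 6713689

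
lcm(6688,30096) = 60192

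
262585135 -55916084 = 206669051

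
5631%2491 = 649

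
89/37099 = 89/37099 = 0.00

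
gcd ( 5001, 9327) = 3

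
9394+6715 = 16109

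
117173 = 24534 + 92639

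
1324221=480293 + 843928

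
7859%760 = 259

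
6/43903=6/43903 = 0.00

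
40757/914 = 44+541/914 = 44.59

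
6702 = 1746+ 4956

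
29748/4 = 7437 = 7437.00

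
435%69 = 21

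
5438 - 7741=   -  2303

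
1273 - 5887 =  - 4614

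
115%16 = 3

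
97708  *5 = 488540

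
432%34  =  24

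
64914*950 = 61668300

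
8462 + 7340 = 15802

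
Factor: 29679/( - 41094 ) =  - 2^( - 1)*3^( - 2 )*13^1 = - 13/18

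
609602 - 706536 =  - 96934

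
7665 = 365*21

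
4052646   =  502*8073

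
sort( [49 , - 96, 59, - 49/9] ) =[ - 96, - 49/9,49,  59] 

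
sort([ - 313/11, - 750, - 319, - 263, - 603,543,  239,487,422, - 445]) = [ - 750, - 603, - 445,-319, - 263, - 313/11,239,422, 487 , 543 ] 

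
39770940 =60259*660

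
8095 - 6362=1733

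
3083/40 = 3083/40 = 77.08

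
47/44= 47/44 = 1.07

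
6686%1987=725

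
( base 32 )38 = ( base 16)68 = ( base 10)104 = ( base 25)44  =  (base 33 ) 35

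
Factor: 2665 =5^1*13^1 * 41^1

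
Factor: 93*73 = 3^1*31^1*73^1 = 6789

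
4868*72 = 350496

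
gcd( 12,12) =12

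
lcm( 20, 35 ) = 140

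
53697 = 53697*1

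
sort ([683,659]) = [659,683]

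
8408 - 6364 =2044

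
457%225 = 7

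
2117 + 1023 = 3140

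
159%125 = 34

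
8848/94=4424/47=94.13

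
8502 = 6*1417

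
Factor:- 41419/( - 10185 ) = 61/15 = 3^( - 1)*5^ (-1 )*61^1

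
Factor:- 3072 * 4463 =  - 2^10*3^1*4463^1 = -13710336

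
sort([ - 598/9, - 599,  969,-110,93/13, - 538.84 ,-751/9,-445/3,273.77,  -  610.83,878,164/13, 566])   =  [-610.83,-599,-538.84,-445/3,-110,-751/9,-598/9,93/13,  164/13,  273.77,  566,878,969]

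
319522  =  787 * 406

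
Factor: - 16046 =-2^1*71^1*113^1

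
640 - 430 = 210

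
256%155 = 101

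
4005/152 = 26 + 53/152  =  26.35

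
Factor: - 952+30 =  - 922 = - 2^1* 461^1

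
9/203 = 9/203 = 0.04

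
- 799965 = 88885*(-9 ) 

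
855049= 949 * 901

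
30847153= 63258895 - 32411742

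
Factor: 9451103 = 9451103^1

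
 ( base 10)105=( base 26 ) 41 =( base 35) 30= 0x69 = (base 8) 151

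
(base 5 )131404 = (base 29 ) 669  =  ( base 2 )1010001101101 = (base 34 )4HR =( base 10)5229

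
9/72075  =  3/24025=0.00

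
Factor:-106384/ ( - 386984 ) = 218/793 = 2^1*13^(-1 )*61^(-1)*109^1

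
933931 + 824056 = 1757987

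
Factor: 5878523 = 7^1*37^1 * 22697^1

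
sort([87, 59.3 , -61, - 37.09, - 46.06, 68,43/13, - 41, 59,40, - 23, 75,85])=[  -  61, - 46.06, - 41,-37.09,- 23, 43/13, 40, 59,59.3, 68,75,  85, 87] 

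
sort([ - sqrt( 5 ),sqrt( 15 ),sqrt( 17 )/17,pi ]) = [-sqrt(5),sqrt (17)/17,pi,sqrt(15)]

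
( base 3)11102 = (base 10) 119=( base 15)7e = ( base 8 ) 167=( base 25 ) 4j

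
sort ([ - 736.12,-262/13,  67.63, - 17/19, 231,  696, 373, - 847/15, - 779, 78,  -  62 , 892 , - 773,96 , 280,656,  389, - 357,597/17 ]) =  [-779,  -  773,  -  736.12, - 357, -62, - 847/15,-262/13, - 17/19, 597/17,67.63,78,96 , 231,  280,  373, 389,656,696,892 ]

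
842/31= 842/31=27.16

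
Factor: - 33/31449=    - 1/953=- 953^ ( -1 )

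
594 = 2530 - 1936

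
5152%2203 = 746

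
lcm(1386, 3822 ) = 126126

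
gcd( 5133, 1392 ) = 87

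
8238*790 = 6508020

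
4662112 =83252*56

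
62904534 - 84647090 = - 21742556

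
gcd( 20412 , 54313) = 7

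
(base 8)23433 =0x271b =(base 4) 2130123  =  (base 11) 7581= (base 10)10011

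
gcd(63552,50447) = 1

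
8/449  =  8/449 = 0.02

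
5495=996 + 4499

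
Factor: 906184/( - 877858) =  - 453092/438929 = - 2^2*31^( - 1 )*227^1 * 499^1*14159^( - 1)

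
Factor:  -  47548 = - 2^2 * 11887^1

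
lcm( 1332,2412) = 89244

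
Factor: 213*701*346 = 51662298= 2^1*3^1  *  71^1* 173^1*701^1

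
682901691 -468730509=214171182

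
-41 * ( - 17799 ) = 729759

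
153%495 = 153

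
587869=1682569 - 1094700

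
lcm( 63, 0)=0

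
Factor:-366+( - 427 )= -13^1*61^1  =  - 793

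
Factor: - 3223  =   - 11^1*293^1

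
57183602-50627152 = 6556450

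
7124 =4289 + 2835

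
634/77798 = 317/38899= 0.01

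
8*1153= 9224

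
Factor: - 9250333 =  - 29^1*37^2*233^1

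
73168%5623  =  69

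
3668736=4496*816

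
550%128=38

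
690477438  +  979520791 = 1669998229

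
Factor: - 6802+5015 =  - 1787 = -1787^1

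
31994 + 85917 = 117911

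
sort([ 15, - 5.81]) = [ - 5.81, 15 ] 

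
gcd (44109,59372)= 1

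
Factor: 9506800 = 2^4 * 5^2 *23767^1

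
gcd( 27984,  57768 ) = 24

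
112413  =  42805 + 69608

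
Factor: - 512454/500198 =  -3^1*223^1*653^( - 1 ) = - 669/653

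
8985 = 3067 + 5918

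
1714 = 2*857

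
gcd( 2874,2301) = 3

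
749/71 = 10  +  39/71 =10.55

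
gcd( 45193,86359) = 1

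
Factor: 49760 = 2^5*5^1*311^1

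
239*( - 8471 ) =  - 2024569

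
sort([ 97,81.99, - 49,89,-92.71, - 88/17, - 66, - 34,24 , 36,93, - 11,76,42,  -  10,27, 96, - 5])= [-92.71 , - 66, - 49, - 34, - 11, -10,-88/17,-5, 24,27,36,42, 76,81.99,89,  93,96,97 ]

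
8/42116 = 2/10529 = 0.00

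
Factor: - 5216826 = -2^1*3^1*869471^1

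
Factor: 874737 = 3^2 * 83^1 * 1171^1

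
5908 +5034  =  10942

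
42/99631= 6/14233=0.00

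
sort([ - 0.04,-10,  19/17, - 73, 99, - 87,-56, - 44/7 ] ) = [-87, - 73, -56, - 10, - 44/7, - 0.04, 19/17,99] 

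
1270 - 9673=  -  8403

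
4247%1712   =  823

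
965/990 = 193/198 = 0.97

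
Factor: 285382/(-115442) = - 487/197=- 197^( - 1 )*487^1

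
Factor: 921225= 3^1 * 5^2*71^1 * 173^1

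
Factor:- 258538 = -2^1*7^1* 59^1*313^1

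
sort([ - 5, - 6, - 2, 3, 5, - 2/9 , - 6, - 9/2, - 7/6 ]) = [ - 6,-6,  -  5, - 9/2,-2, - 7/6,-2/9,3,5 ] 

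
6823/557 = 12 + 139/557=12.25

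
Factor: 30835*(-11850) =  - 2^1*3^1 *5^3*7^1*79^1*881^1 = - 365394750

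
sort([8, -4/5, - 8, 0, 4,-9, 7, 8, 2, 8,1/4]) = [ - 9, -8 , - 4/5, 0 , 1/4,2,4,7,8, 8, 8]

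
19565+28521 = 48086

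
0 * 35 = 0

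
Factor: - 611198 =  - 2^1*7^1*149^1*293^1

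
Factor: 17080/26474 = 20/31 = 2^2*5^1*31^(-1 ) 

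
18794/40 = 469+17/20=469.85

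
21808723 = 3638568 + 18170155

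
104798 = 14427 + 90371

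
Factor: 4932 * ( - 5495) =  - 2^2*3^2*5^1*7^1*137^1*157^1 = - 27101340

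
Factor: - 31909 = - 17^1*1877^1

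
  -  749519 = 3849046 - 4598565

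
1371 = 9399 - 8028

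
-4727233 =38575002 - 43302235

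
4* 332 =1328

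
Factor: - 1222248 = -2^3*3^1*127^1*401^1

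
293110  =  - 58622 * ( - 5) 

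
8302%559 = 476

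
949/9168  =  949/9168= 0.10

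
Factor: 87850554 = 2^1 * 3^1*11^1 * 103^1*12923^1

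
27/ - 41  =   - 27/41  =  - 0.66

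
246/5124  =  41/854  =  0.05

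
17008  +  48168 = 65176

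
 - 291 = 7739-8030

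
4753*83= 394499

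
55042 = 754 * 73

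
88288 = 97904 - 9616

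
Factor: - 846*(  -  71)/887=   60066/887 = 2^1*3^2*47^1*71^1*887^ ( - 1)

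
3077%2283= 794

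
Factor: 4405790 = 2^1*5^1*440579^1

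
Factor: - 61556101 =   -  61556101^1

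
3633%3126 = 507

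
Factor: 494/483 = 2^1*3^ ( - 1)*7^ ( - 1)*13^1*19^1*23^( - 1 ) 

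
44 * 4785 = 210540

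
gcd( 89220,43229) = 1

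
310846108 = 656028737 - 345182629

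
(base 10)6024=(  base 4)1132020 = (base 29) 74L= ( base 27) 873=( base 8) 13610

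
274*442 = 121108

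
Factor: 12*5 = 2^2 * 3^1*5^1 = 60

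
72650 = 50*1453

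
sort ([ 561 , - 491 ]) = [ - 491,561 ] 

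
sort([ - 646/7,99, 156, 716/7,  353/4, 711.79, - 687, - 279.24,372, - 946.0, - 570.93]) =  [  -  946.0,-687 , - 570.93, - 279.24, - 646/7,  353/4, 99, 716/7, 156,  372, 711.79]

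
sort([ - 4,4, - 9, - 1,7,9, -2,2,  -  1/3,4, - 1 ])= [ - 9, - 4,  -  2, - 1, -1,-1/3,2,4,4, 7,9]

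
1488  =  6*248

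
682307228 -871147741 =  - 188840513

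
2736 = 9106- 6370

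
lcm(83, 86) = 7138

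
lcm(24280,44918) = 898360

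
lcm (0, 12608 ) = 0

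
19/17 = 1 + 2/17  =  1.12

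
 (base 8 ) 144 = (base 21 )4G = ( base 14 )72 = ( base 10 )100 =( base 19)55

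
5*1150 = 5750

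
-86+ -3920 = -4006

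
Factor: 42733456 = 2^4*613^1*4357^1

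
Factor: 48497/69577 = 41^( - 1)*1697^(-1 )*48497^1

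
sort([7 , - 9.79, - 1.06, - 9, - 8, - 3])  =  [ - 9.79, - 9, - 8,  -  3, - 1.06  ,  7]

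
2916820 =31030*94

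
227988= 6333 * 36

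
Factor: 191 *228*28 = 1219344 = 2^4 * 3^1*7^1*19^1*191^1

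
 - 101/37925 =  - 1 + 37824/37925  =  -0.00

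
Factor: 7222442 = 2^1*31^1*116491^1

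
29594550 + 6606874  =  36201424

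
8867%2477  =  1436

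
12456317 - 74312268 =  - 61855951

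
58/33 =58/33 = 1.76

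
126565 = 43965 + 82600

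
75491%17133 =6959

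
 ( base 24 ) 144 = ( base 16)2a4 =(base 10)676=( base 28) O4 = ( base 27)P1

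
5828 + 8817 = 14645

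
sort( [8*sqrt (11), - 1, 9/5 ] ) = [ - 1 , 9/5,8 * sqrt(11 )]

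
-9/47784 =  -  1 + 15925/15928 = - 0.00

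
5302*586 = 3106972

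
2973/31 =95  +  28/31= 95.90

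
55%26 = 3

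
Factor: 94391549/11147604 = 2^( - 2)*3^(-1)*7^1*13^( - 1 )*19^( - 1 )*29^1*3761^( - 1)*464983^1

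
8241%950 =641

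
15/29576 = 15/29576= 0.00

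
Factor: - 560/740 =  - 28/37=- 2^2 * 7^1*37^( - 1 )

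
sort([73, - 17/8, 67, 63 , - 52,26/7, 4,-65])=[-65,  -  52 ,-17/8, 26/7,4,  63, 67,73 ] 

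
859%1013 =859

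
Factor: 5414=2^1*2707^1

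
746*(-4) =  - 2984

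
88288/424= 208 + 12/53 =208.23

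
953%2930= 953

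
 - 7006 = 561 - 7567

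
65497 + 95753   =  161250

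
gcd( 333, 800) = 1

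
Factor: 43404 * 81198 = 3524317992 = 2^3* 3^3*13^1*347^1*3617^1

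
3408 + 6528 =9936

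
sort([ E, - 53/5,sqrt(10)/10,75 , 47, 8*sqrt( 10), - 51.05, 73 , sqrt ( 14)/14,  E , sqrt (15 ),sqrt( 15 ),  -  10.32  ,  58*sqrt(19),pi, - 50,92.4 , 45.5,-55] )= [ - 55,  -  51.05,- 50,-53/5, - 10.32 , sqrt( 14)/14,sqrt( 10) /10,E, E, pi,  sqrt( 15), sqrt ( 15), 8*sqrt(10), 45.5,47,73,75 , 92.4,58*sqrt (19)] 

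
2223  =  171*13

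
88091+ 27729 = 115820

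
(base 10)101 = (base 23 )49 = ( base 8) 145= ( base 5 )401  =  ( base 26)3N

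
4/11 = 4/11 = 0.36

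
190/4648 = 95/2324 = 0.04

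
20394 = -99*(-206 )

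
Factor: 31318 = 2^1 * 7^1*2237^1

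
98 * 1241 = 121618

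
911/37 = 911/37 = 24.62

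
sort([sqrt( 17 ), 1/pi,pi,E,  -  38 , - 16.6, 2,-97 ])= [ - 97, -38, - 16.6, 1/pi, 2, E, pi, sqrt(17) ] 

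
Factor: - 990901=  - 29^1*47^1 * 727^1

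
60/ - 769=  - 60/769 = - 0.08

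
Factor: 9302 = 2^1*4651^1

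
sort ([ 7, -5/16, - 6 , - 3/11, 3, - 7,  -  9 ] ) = [-9, - 7, - 6,-5/16,-3/11 , 3,7]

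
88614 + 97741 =186355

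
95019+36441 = 131460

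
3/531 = 1/177= 0.01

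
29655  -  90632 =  - 60977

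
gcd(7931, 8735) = 1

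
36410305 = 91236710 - 54826405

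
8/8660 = 2/2165 = 0.00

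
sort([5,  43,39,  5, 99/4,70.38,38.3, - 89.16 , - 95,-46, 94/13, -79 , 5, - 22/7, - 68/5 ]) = [ - 95 , - 89.16, - 79, - 46, - 68/5  ,-22/7,5,5,  5,94/13, 99/4,38.3, 39,43, 70.38]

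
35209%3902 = 91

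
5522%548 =42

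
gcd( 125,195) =5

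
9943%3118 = 589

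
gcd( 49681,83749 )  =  1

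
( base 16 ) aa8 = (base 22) 5E0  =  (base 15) c1d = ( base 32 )2l8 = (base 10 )2728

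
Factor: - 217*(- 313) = 7^1 * 31^1  *313^1 = 67921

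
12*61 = 732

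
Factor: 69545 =5^1*7^1*1987^1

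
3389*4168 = 14125352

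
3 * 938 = 2814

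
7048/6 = 3524/3 = 1174.67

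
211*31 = 6541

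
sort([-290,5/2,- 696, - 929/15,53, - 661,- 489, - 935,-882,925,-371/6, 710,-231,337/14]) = [-935, - 882, - 696, - 661, - 489, - 290,  -  231 ,-929/15,-371/6, 5/2, 337/14,53,710,925 ] 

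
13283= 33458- 20175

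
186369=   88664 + 97705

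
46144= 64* 721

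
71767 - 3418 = 68349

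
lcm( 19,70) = 1330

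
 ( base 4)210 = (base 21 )1F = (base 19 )1h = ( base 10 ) 36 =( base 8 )44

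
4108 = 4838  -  730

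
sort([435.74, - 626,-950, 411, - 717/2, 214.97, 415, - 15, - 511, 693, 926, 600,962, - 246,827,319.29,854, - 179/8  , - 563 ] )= [ - 950, - 626,  -  563, - 511, - 717/2, - 246, - 179/8  , - 15,  214.97,  319.29, 411, 415, 435.74,600, 693, 827, 854,926, 962]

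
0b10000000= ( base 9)152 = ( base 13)9b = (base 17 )79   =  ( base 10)128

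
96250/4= 48125/2 = 24062.50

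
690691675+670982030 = 1361673705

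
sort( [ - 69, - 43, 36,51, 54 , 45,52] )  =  [ - 69,  -  43, 36,45, 51,52,54 ]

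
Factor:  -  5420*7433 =-2^2* 5^1*271^1*7433^1 =- 40286860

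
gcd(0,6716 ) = 6716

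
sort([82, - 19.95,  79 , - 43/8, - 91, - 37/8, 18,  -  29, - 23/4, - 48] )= [ - 91, - 48,  -  29, - 19.95, - 23/4, - 43/8, - 37/8,18, 79, 82]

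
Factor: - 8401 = - 31^1*271^1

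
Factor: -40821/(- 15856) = 2^( - 4 )*3^1*11^1*991^(-1)*1237^1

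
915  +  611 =1526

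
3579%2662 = 917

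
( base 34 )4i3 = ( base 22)AI3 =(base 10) 5239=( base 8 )12167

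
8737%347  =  62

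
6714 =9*746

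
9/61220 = 9/61220  =  0.00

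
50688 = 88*576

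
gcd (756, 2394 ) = 126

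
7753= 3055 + 4698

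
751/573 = 751/573 = 1.31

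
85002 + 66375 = 151377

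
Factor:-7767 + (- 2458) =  - 5^2*409^1 = - 10225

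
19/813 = 19/813 = 0.02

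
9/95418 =1/10602= 0.00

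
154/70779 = 154/70779 = 0.00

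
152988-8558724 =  - 8405736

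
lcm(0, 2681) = 0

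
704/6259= 64/569 = 0.11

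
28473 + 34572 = 63045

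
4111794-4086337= 25457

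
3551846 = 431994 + 3119852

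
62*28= 1736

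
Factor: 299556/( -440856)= - 53/78 = - 2^( - 1)*3^( -1) * 13^(-1 ) * 53^1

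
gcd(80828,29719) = 1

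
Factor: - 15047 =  - 41^1*367^1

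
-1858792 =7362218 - 9221010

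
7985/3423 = 2+1139/3423= 2.33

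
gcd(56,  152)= 8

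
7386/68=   3693/34=108.62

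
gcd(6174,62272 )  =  14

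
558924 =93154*6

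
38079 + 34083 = 72162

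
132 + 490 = 622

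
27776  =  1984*14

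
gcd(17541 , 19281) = 3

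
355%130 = 95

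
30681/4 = 7670 + 1/4=7670.25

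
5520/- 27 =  - 1840/9 =- 204.44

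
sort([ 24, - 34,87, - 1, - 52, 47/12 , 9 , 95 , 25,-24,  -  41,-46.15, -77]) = [ - 77, - 52, - 46.15,-41, - 34,  -  24, -1, 47/12,  9 , 24,25, 87, 95 ] 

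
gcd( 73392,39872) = 16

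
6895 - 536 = 6359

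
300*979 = 293700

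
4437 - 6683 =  - 2246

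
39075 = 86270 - 47195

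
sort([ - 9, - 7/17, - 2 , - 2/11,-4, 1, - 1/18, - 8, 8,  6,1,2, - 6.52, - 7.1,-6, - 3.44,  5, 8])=[ - 9, - 8, - 7.1, - 6.52,-6 , - 4, - 3.44, - 2, - 7/17, - 2/11, - 1/18, 1,1,2, 5, 6, 8, 8 ]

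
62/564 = 31/282 = 0.11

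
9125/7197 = 9125/7197 =1.27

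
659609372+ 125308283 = 784917655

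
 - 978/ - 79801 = 978/79801 = 0.01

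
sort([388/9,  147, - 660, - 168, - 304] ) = [ -660, - 304 , - 168, 388/9, 147 ]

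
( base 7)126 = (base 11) 63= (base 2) 1000101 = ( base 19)3c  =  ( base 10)69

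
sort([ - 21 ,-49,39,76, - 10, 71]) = [ - 49, - 21 , - 10, 39,  71, 76]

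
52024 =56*929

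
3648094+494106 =4142200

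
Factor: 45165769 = 11^1*4105979^1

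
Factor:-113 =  - 113^1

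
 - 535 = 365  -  900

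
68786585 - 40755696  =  28030889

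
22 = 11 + 11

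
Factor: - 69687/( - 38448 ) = 2^(  -  4 ) *29^1=29/16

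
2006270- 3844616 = -1838346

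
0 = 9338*0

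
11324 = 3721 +7603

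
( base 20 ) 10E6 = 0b10000001011110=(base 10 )8286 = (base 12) 4966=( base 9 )12326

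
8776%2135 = 236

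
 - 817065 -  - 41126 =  - 775939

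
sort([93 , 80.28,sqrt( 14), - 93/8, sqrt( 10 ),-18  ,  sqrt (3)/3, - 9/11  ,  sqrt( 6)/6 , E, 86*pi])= [-18, - 93/8, - 9/11, sqrt(6)/6,sqrt( 3)/3, E, sqrt( 10 ), sqrt( 14), 80.28,  93,86*pi] 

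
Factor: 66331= 113^1 * 587^1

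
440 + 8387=8827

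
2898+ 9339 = 12237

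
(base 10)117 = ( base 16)75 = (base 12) 99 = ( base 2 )1110101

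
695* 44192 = 30713440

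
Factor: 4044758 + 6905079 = 10949837= 10949837^1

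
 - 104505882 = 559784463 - 664290345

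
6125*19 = 116375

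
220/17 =220/17 = 12.94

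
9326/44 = 211+ 21/22 = 211.95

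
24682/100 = 12341/50 = 246.82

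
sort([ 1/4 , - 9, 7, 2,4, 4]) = [  -  9,1/4,2, 4,4, 7 ] 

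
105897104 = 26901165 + 78995939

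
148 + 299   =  447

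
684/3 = 228 = 228.00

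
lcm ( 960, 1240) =29760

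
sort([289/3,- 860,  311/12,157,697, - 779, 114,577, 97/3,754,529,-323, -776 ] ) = [-860 , - 779, - 776, -323,311/12, 97/3,289/3,114,  157,529,577,697,754]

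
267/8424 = 89/2808 = 0.03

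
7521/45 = 2507/15   =  167.13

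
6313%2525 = 1263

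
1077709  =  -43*( - 25063 )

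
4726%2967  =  1759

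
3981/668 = 5 + 641/668 = 5.96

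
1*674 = 674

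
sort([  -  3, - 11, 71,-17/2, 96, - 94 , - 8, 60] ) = [  -  94, - 11, - 17/2, -8,-3,60,71, 96]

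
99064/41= 99064/41 =2416.20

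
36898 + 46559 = 83457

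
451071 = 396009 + 55062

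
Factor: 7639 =7639^1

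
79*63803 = 5040437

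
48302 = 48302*1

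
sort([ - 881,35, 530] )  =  [ - 881, 35, 530]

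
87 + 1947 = 2034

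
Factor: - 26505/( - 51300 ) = 31/60  =  2^( - 2 )*3^(-1)*5^( - 1)*31^1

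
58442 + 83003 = 141445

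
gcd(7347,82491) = 93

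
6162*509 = 3136458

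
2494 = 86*29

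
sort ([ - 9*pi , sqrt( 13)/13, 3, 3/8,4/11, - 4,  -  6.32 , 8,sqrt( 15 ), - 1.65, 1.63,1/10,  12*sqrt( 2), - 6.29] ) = [-9* pi, - 6.32,-6.29,-4,-1.65, 1/10, sqrt( 13)/13 , 4/11 , 3/8,1.63, 3, sqrt(15), 8, 12*sqrt( 2)]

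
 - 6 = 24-30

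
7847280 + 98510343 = 106357623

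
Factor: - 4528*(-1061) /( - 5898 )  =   - 2^3 * 3^ ( - 1 )*283^1*983^( - 1)*1061^1= - 2402104/2949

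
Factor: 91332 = 2^2 * 3^2*43^1*59^1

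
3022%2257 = 765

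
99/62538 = 33/20846 = 0.00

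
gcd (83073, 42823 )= 1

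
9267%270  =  87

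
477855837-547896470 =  - 70040633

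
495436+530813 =1026249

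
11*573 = 6303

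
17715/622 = 28 + 299/622 = 28.48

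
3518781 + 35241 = 3554022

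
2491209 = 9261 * 269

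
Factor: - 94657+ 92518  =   - 2139 = - 3^1*23^1*31^1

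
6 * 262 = 1572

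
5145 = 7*735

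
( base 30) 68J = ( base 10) 5659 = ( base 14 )20c3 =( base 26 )89H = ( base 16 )161B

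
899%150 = 149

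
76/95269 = 76/95269 = 0.00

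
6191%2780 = 631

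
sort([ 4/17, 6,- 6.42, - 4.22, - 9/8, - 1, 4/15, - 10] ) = [ - 10, - 6.42, - 4.22,- 9/8, - 1, 4/17, 4/15,6]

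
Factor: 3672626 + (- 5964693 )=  - 149^1*15383^1 = - 2292067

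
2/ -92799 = -1 + 92797/92799 = - 0.00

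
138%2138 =138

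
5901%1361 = 457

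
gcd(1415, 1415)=1415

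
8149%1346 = 73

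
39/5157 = 13/1719 = 0.01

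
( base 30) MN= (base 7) 1664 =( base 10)683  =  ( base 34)k3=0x2ab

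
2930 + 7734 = 10664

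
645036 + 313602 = 958638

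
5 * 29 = 145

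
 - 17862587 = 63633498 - 81496085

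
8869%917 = 616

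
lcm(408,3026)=36312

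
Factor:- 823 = - 823^1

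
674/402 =1 + 136/201 = 1.68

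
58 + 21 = 79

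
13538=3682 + 9856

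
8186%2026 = 82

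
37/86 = 37/86 = 0.43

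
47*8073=379431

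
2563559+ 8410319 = 10973878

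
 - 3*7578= - 22734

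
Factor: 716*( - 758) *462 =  - 2^4*3^1*7^1*11^1*179^1*379^1 =- 250740336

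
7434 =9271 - 1837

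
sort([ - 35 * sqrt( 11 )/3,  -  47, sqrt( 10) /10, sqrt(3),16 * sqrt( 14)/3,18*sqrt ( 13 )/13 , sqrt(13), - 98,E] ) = [-98,-47 , - 35*sqrt( 11 ) /3, sqrt(10)/10 , sqrt( 3), E,sqrt( 13),18*sqrt(13)/13,16*sqrt (14 ) /3 ] 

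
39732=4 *9933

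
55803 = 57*979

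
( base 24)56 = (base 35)3L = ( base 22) 5g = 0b1111110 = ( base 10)126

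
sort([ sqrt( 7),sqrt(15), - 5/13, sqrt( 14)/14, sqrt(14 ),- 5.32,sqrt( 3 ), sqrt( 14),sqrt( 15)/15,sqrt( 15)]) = [ - 5.32,  -  5/13,sqrt( 15 ) /15,sqrt( 14 )/14,sqrt( 3 ),sqrt( 7),sqrt( 14),sqrt( 14), sqrt( 15),sqrt( 15) ]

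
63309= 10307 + 53002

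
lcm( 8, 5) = 40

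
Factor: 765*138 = 2^1*3^3*5^1 * 17^1*23^1 = 105570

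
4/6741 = 4/6741 = 0.00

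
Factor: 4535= 5^1*907^1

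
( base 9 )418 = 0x155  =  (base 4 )11111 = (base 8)525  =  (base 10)341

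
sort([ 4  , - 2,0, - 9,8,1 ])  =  [- 9, - 2,0, 1,4,8 ]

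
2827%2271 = 556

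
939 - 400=539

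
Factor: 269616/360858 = 328/439 = 2^3*41^1*439^ ( - 1 ) 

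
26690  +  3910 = 30600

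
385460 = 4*96365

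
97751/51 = 1916 + 35/51 = 1916.69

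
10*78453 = 784530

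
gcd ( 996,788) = 4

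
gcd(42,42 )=42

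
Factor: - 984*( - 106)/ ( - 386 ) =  - 2^3*3^1*41^1*53^1*193^( - 1) = - 52152/193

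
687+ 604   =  1291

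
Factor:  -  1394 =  - 2^1*17^1*41^1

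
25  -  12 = 13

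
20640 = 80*258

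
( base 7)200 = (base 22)4a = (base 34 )2u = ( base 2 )1100010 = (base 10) 98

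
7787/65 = 119 + 4/5 = 119.80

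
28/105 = 4/15 = 0.27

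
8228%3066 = 2096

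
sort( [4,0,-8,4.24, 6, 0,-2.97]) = [ - 8, - 2.97,0,0,4,4.24,6 ] 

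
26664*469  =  12505416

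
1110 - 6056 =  - 4946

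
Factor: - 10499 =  - 10499^1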